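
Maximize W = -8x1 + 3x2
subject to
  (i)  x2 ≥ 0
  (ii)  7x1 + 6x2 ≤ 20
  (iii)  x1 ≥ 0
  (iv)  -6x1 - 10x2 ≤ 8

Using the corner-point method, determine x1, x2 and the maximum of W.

x1 = 0, x2 = 10/3, maximum W = 10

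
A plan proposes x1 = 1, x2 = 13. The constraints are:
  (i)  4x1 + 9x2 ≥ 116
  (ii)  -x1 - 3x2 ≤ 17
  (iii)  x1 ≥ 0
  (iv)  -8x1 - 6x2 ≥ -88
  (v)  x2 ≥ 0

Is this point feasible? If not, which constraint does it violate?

feasible

(i): 121 ≥ 116 ✓
(ii): -40 ≤ 17 ✓
(iii): 1 ≥ 0 ✓
(iv): -86 ≥ -88 ✓
(v): 13 ≥ 0 ✓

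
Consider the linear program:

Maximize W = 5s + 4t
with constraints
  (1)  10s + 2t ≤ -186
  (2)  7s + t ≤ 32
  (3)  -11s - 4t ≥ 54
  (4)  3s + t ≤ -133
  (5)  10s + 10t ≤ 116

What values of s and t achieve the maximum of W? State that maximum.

s = -723/10, t = 839/10, maximum W = -259/10

Corner points and W = 5s + 4t:
  (125/2, -811/2) → W = -2619/2
  (20, -193) → W = -672
  (-723/10, 839/10) → W = -259/10
The feasible region is unbounded (it extends along (-1, 1), (1, -7)), but W strictly decreases along every unbounded feasible direction, so there is no improving ray and the maximum is attained at a vertex.

The binding constraints are 3s + t = -133 and 10s + 10t = 116.
Solving simultaneously gives s = -723/10, t = 839/10.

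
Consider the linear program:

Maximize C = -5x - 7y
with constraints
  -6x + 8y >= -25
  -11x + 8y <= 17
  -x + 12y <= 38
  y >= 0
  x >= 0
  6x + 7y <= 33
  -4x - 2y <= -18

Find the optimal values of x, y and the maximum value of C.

x = 97/22, y = 2/11, maximum C = -513/22

Feasible corners and C = -5x - 7y:
  (439/90, 8/15) → C = -2531/90
  (97/22, 2/11) → C = -513/22
  (15/4, 3/2) → C = -117/4

The binding constraints are -6x + 8y = -25 and -4x - 2y = -18.
Solving simultaneously gives x = 97/22, y = 2/11.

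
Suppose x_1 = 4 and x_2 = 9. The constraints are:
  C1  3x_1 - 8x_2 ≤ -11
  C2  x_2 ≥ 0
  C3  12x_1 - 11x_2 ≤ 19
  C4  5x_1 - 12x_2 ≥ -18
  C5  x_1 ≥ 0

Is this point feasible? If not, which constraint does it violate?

not feasible — violates C4

Constraint C4: 5x_1 - 12x_2 = -88, which is not ≥ -18. All other constraints are satisfied.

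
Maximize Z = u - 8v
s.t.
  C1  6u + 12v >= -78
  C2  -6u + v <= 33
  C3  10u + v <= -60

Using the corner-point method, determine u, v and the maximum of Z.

u = -107/19, v = -70/19, maximum Z = 453/19

Corner points and Z = u - 8v:
  (-79/13, -45/13) → Z = 281/13
  (-107/19, -70/19) → Z = 453/19
  (-93/16, -15/8) → Z = 147/16

The optimum lies where 6u + 12v = -78 and 10u + v = -60.
Solving simultaneously gives u = -107/19, v = -70/19.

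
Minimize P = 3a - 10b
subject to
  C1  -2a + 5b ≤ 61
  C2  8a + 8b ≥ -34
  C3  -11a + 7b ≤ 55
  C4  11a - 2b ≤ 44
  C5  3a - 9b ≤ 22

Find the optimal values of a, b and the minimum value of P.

Feasible corners and P = 3a - 10b:
  (152/41, 561/41) → P = -5154/41
  (114/17, 253/17) → P = -2188/17
  (-113/24, 11/24) → P = -449/24
  (-65/48, -139/48) → P = 1195/48
  (352/93, -110/93) → P = 2156/93

a = 114/17, b = 253/17, minimum P = -2188/17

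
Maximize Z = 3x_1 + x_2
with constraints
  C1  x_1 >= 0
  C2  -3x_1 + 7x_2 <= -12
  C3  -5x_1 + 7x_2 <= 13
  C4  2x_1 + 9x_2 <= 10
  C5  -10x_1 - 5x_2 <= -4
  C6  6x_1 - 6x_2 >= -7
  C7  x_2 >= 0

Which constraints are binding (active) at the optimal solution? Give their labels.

C4 and C7

Feasible corners and Z = 3x_1 + x_2:
  (178/41, 6/41) → Z = 540/41
  (4, 0) → Z = 12
  (5, 0) → Z = 15

The maximum is at (5, 0). Substituting into each constraint, equality holds for C4 and C7; the remaining constraints have slack.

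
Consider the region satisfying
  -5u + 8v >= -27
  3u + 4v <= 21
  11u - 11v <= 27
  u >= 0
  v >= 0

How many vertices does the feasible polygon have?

Pairwise boundary intersections that survive every other constraint:
  (339/77, 150/77)
  (0, 21/4)
  (27/11, 0)
  (0, 0)

4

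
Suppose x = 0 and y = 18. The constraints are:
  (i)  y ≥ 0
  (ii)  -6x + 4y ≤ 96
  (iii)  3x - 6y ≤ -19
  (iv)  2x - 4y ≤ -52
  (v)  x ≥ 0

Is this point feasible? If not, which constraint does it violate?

feasible

(i): 18 ≥ 0 ✓
(ii): 72 ≤ 96 ✓
(iii): -108 ≤ -19 ✓
(iv): -72 ≤ -52 ✓
(v): 0 ≥ 0 ✓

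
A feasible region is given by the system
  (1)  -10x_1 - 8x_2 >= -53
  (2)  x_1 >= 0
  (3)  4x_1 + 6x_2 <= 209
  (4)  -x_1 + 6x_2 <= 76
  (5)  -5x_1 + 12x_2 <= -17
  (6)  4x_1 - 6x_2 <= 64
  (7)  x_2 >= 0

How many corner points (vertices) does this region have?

Of the 21 pairwise boundary intersections, those satisfying every inequality are:
  (193/40, 19/32)
  (53/10, 0)
  (17/5, 0)

3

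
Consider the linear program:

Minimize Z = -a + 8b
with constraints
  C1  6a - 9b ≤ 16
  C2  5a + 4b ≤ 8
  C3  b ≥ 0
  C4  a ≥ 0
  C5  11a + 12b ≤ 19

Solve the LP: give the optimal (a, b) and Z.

a = 8/5, b = 0, minimum Z = -8/5

Feasible corners and Z = -a + 8b:
  (8/5, 0) → Z = -8/5
  (5/4, 7/16) → Z = 9/4
  (0, 0) → Z = 0
  (0, 19/12) → Z = 38/3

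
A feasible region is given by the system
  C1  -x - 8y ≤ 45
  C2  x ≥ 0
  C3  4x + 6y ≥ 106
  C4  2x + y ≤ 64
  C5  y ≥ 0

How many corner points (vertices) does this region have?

Of the 10 pairwise boundary intersections, those satisfying every inequality are:
  (0, 53/3)
  (0, 64)
  (53/2, 0)
  (32, 0)

4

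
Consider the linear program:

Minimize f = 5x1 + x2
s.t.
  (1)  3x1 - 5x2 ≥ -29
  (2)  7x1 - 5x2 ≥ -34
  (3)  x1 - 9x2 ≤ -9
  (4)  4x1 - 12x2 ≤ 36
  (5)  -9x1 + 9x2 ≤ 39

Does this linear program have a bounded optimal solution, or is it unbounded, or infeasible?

bounded optimum

Vertices and f = 5x1 + x2:
  (11/3, 8) → f = 79/3
  (18, 3) → f = 93
  (-15/4, 7/12) → f = -109/6
The feasible region has finitely many vertices and no improving ray; the minimum is -109/6 at (-15/4, 7/12).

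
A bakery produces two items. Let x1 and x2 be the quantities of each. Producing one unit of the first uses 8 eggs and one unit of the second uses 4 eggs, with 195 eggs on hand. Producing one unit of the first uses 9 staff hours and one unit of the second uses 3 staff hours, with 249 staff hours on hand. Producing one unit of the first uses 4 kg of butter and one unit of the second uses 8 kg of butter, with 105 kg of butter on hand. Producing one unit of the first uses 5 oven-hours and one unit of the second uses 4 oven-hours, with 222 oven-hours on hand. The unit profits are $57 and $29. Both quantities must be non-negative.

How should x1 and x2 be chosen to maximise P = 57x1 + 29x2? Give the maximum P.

x1 = 95/4, x2 = 5/4, maximum P = 1390

Vertices and P = 57x1 + 29x2:
  (0, 0) → P = 0
  (0, 105/8) → P = 3045/8
  (195/8, 0) → P = 11115/8
  (95/4, 5/4) → P = 1390

The binding constraints are 8x1 + 4x2 = 195 and 4x1 + 8x2 = 105.
Solving simultaneously gives x1 = 95/4, x2 = 5/4.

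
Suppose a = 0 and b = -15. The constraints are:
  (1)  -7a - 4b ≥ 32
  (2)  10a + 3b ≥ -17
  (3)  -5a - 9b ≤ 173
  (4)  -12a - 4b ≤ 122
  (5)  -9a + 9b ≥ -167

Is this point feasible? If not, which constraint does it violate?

Constraint (2): 10a + 3b = -45, which is not ≥ -17. All other constraints are satisfied.

not feasible — violates (2)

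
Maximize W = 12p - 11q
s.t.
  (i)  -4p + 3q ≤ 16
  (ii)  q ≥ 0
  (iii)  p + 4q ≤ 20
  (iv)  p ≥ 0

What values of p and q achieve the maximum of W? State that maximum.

p = 20, q = 0, maximum W = 240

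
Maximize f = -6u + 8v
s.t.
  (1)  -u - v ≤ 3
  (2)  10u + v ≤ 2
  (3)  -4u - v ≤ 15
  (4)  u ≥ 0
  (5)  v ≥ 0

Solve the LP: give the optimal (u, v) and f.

The binding constraints are 10u + v = 2 and u = 0.
Solving simultaneously gives u = 0, v = 2.

u = 0, v = 2, maximum f = 16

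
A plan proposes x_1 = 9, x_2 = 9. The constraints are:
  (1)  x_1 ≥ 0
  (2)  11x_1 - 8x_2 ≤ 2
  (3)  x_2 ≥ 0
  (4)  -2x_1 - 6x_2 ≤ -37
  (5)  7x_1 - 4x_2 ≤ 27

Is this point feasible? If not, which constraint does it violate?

Constraint (2): 11x_1 - 8x_2 = 27, which is not ≤ 2. All other constraints are satisfied.

not feasible — violates (2)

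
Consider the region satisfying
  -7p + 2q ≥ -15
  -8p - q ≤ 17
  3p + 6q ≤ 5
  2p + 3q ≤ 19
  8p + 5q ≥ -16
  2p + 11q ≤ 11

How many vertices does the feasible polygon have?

5

Pairwise boundary intersections that survive every other constraint:
  (25/12, -5/24)
  (43/51, -232/51)
  (-69/32, 1/4)
  (-99/43, 61/43)
  (-11/21, 23/21)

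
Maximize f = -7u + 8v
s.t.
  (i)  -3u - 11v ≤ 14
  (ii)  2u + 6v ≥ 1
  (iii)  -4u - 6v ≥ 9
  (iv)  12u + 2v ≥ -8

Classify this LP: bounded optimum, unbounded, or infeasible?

The boundaries -3u - 11v = 14 and 2u + 6v = 1 meet at (95/4, -31/4), but that point violates -4u - 6v ≥ 9. Every candidate vertex is excluded by some other constraint, so the feasible region is empty.

infeasible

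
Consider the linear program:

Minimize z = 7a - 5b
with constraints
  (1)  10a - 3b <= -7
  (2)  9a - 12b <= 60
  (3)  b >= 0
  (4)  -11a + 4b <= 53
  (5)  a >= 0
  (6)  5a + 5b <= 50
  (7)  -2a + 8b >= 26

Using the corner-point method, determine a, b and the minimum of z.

a = 0, b = 10, minimum z = -50

Corner points and z = 7a - 5b:
  (23/13, 107/13) → z = -374/13
  (11/37, 123/37) → z = -538/37
  (0, 10) → z = -50
  (0, 13/4) → z = -65/4

The binding constraints are a = 0 and 5a + 5b = 50.
Solving simultaneously gives a = 0, b = 10.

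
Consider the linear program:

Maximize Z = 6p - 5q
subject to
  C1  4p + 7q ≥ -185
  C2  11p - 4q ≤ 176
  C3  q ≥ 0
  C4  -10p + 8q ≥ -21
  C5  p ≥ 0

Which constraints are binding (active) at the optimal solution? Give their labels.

Corner points and Z = 6p - 5q:
  (331/12, 1529/48) → Z = 299/48
  (21/10, 0) → Z = 63/5
  (0, 0) → Z = 0
The feasible region is unbounded (it extends along (0, 1), (4, 11)), but Z strictly decreases along every unbounded feasible direction, so there is no improving ray and the maximum is attained at a vertex.

The maximum is at (21/10, 0). Substituting into each constraint, equality holds for C3 and C4; the remaining constraints have slack.

C3 and C4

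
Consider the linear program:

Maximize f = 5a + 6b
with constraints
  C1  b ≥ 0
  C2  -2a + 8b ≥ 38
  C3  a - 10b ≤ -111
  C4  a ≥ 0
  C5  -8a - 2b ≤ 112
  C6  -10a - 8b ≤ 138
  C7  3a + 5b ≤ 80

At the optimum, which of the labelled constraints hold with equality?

Corner points and f = 5a + 6b:
  (0, 111/10) → f = 333/5
  (7, 59/5) → f = 529/5
  (0, 16) → f = 96

The maximum is at (7, 59/5). Substituting into each constraint, equality holds for C3 and C7; the remaining constraints have slack.

C3 and C7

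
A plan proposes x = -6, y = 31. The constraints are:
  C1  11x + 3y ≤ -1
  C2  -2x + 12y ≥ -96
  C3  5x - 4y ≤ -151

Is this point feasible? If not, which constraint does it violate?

Constraint C1: 11x + 3y = 27, which is not ≤ -1. All other constraints are satisfied.

not feasible — violates C1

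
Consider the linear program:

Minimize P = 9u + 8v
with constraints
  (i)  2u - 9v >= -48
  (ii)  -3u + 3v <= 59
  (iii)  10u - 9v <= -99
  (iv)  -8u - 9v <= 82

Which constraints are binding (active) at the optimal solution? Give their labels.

(i) and (iv)

Extreme points and P = 9u + 8v:
  (-51/8, 47/12) → P = -625/24
  (-13, 22/9) → P = -877/9
  (-181/18, -14/81) → P = -14885/162

The minimum is at (-13, 22/9). Substituting into each constraint, equality holds for (i) and (iv); the remaining constraints have slack.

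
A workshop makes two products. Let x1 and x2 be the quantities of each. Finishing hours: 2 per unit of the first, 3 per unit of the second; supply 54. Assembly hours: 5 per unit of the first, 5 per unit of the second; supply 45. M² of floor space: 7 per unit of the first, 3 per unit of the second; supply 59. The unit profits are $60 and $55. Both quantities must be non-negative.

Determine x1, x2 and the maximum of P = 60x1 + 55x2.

Extreme points and P = 60x1 + 55x2:
  (0, 0) → P = 0
  (0, 9) → P = 495
  (59/7, 0) → P = 3540/7
  (8, 1) → P = 535

The binding constraints are 5x1 + 5x2 = 45 and 7x1 + 3x2 = 59.
Solving simultaneously gives x1 = 8, x2 = 1.

x1 = 8, x2 = 1, maximum P = 535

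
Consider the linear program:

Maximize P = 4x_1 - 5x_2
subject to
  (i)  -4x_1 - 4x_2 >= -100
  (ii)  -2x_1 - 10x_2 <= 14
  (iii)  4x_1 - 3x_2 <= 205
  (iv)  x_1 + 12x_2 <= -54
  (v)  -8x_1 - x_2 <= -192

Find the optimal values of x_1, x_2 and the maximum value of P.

The optimum lies where -4x_1 - 4x_2 = -100 and -2x_1 - 10x_2 = 14.
Solving simultaneously gives x_1 = 33, x_2 = -8.

x_1 = 33, x_2 = -8, maximum P = 172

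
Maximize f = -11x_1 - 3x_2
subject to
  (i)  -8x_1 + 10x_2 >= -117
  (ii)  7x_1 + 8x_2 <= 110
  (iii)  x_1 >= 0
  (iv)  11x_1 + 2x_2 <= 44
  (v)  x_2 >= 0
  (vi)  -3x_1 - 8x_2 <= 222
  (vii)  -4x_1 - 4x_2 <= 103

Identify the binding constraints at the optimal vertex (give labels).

(iii) and (v)

Feasible corners and f = -11x_1 - 3x_2:
  (0, 55/4) → f = -165/4
  (66/37, 451/37) → f = -2079/37
  (0, 0) → f = 0
  (4, 0) → f = -44

The maximum is at (0, 0). Substituting into each constraint, equality holds for (iii) and (v); the remaining constraints have slack.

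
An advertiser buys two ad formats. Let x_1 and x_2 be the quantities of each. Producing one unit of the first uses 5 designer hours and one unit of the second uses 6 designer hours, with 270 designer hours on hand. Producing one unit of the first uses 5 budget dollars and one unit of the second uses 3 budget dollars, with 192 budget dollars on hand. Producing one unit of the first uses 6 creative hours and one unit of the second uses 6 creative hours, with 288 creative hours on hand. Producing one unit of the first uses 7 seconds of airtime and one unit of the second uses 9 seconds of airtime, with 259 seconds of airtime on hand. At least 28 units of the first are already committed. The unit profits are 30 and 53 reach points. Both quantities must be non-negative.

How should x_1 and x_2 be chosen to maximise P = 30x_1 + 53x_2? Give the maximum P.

x_1 = 28, x_2 = 7, maximum P = 1211

Feasible corners and P = 30x_1 + 53x_2:
  (37, 0) → P = 1110
  (28, 0) → P = 840
  (28, 7) → P = 1211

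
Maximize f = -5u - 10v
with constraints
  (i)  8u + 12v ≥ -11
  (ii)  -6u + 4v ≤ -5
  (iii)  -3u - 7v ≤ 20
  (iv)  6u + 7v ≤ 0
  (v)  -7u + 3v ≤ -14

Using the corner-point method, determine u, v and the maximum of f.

Vertices and f = -5u - 10v:
  (77/16, -33/8) → f = 275/16
  (5/4, -7/4) → f = 45/4
  (98/67, -84/67) → f = 350/67

u = 77/16, v = -33/8, maximum f = 275/16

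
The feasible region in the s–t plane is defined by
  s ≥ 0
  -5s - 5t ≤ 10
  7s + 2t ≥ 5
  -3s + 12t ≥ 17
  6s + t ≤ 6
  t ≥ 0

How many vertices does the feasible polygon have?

The feasible vertices (each the meet of two boundaries and inside every other half-plane) are:
  (0, 5/2)
  (0, 6)
  (13/45, 67/45)
  (11/15, 8/5)

4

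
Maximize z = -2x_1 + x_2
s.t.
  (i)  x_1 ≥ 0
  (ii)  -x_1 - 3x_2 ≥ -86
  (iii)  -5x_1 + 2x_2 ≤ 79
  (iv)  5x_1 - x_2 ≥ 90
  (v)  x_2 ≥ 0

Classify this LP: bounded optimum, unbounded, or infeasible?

bounded optimum

Feasible corners and z = -2x_1 + x_2:
  (89/4, 85/4) → z = -93/4
  (86, 0) → z = -172
  (18, 0) → z = -36
The feasible region has finitely many vertices and no improving ray; the maximum is -93/4 at (89/4, 85/4).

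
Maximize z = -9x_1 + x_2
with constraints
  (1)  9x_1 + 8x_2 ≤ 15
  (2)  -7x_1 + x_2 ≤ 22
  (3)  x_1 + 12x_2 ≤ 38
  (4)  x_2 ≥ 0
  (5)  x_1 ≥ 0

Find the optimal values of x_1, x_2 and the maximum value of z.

Vertices and z = -9x_1 + x_2:
  (5/3, 0) → z = -15
  (0, 15/8) → z = 15/8
  (0, 0) → z = 0

x_1 = 0, x_2 = 15/8, maximum z = 15/8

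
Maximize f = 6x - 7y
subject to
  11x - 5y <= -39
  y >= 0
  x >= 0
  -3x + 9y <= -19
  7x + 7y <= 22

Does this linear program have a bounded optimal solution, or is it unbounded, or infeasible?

The boundaries -3x + 9y = -19 and 7x + 7y = 22 meet at (331/84, -67/84), but that point violates 11x - 5y ≤ -39. Every candidate vertex is excluded by some other constraint, so the feasible region is empty.

infeasible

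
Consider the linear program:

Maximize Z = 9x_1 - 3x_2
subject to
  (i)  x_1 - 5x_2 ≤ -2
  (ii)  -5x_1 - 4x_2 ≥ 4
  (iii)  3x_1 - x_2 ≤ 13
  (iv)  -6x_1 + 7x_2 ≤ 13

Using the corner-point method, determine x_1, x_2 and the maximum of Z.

x_1 = -28/29, x_2 = 6/29, maximum Z = -270/29

Vertices and Z = 9x_1 - 3x_2:
  (-28/29, 6/29) → Z = -270/29
  (-51/23, -1/23) → Z = -456/23
  (-80/59, 41/59) → Z = -843/59

At the optimal vertex, x_1 - 5x_2 = -2 and -5x_1 - 4x_2 = 4.
Solving simultaneously gives x_1 = -28/29, x_2 = 6/29.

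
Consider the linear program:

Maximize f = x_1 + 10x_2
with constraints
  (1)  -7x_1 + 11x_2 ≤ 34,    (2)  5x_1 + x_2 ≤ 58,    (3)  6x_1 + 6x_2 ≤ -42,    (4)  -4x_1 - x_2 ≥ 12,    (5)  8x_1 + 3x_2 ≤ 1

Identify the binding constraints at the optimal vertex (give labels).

Feasible corners and f = x_1 + 10x_2:
  (-37/6, -5/6) → f = -29/2
  (70, -292) → f = -2850
  (-5/3, -16/3) → f = -55
The feasible region is unbounded (it extends along (1, -5), (-11, -7)), but f strictly decreases along every unbounded feasible direction, so there is no improving ray and the maximum is attained at a vertex.

The maximum is at (-37/6, -5/6). Substituting into each constraint, equality holds for (1) and (3); the remaining constraints have slack.

(1) and (3)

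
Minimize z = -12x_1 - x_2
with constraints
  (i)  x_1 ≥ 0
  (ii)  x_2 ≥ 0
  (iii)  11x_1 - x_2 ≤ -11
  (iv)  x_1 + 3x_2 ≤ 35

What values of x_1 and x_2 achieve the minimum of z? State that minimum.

x_1 = 1/17, x_2 = 198/17, minimum z = -210/17

The binding constraints are 11x_1 - x_2 = -11 and x_1 + 3x_2 = 35.
Solving simultaneously gives x_1 = 1/17, x_2 = 198/17.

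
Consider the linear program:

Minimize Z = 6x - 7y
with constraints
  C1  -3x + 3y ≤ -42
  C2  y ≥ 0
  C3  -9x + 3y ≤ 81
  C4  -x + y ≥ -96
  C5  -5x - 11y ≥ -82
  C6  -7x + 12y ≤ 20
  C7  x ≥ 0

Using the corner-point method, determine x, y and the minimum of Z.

x = 59/4, y = 3/4, minimum Z = 333/4

Feasible corners and Z = 6x - 7y:
  (14, 0) → Z = 84
  (59/4, 3/4) → Z = 333/4
  (82/5, 0) → Z = 492/5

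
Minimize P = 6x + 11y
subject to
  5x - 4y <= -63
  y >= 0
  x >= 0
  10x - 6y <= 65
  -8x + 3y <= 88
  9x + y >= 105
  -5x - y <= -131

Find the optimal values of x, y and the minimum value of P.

Feasible corners and P = 6x + 11y:
  (319/5, 191/2) → P = 14333/10
  (461/25, 194/5) → P = 13436/25
  (305/23, 1488/23) → P = 18198/23
The feasible region is unbounded (it extends along (3, 8), (3, 5)), but P strictly increases along every unbounded feasible direction, so there is no improving ray and the minimum is attained at a vertex.

At the optimal vertex, 5x - 4y = -63 and -5x - y = -131.
Solving simultaneously gives x = 461/25, y = 194/5.

x = 461/25, y = 194/5, minimum P = 13436/25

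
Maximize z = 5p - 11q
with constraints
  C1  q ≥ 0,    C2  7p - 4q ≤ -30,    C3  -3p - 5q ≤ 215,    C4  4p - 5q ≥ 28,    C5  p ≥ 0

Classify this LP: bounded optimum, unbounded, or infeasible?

The boundaries q = 0 and 4p - 5q = 28 meet at (7, 0), but that point violates 7p - 4q ≤ -30. Every candidate vertex is excluded by some other constraint, so the feasible region is empty.

infeasible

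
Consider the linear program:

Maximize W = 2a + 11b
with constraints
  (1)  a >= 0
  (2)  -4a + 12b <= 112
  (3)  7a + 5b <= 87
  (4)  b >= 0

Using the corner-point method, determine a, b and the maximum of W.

a = 121/26, b = 283/26, maximum W = 3355/26

Feasible corners and W = 2a + 11b:
  (0, 28/3) → W = 308/3
  (0, 0) → W = 0
  (121/26, 283/26) → W = 3355/26
  (87/7, 0) → W = 174/7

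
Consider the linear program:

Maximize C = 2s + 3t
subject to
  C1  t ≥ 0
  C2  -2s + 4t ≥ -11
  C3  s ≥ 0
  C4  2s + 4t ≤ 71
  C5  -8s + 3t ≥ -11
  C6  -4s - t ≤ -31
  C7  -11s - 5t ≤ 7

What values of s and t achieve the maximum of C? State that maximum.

Extreme points and C = 2s + 3t:
  (257/38, 273/19) → C = 1076/19
  (53/14, 111/7) → C = 386/7
  (26/5, 51/5) → C = 41

s = 257/38, t = 273/19, maximum C = 1076/19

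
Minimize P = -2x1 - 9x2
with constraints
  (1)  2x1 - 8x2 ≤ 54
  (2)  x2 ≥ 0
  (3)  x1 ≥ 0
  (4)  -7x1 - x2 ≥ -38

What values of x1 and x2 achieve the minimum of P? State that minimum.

x1 = 0, x2 = 38, minimum P = -342

Vertices and P = -2x1 - 9x2:
  (0, 0) → P = 0
  (38/7, 0) → P = -76/7
  (0, 38) → P = -342

At the optimal vertex, x1 = 0 and -7x1 - x2 = -38.
Solving simultaneously gives x1 = 0, x2 = 38.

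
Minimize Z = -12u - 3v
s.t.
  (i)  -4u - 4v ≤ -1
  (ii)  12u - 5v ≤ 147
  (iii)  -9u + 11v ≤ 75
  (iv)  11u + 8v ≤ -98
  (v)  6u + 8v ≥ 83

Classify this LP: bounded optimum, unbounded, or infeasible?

infeasible

The boundaries -4u - 4v = -1 and 6u + 8v = 83 meet at (-81/2, 163/4), but that point violates -9u + 11v ≤ 75. Every candidate vertex is excluded by some other constraint, so the feasible region is empty.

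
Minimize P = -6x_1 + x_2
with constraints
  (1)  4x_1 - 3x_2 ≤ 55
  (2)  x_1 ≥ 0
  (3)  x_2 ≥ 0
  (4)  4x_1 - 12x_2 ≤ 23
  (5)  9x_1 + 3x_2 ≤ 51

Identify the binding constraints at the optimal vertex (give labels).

Corner points and P = -6x_1 + x_2:
  (0, 0) → P = 0
  (0, 17) → P = 17
  (17/3, 0) → P = -34

The minimum is at (17/3, 0). Substituting into each constraint, equality holds for (3) and (5); the remaining constraints have slack.

(3) and (5)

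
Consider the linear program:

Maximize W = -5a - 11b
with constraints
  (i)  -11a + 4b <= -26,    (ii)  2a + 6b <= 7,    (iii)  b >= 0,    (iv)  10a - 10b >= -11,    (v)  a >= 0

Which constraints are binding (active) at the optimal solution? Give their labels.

(i) and (iii)

Corner points and W = -5a - 11b:
  (92/37, 25/74) → W = -1195/74
  (26/11, 0) → W = -130/11
  (7/2, 0) → W = -35/2

The maximum is at (26/11, 0). Substituting into each constraint, equality holds for (i) and (iii); the remaining constraints have slack.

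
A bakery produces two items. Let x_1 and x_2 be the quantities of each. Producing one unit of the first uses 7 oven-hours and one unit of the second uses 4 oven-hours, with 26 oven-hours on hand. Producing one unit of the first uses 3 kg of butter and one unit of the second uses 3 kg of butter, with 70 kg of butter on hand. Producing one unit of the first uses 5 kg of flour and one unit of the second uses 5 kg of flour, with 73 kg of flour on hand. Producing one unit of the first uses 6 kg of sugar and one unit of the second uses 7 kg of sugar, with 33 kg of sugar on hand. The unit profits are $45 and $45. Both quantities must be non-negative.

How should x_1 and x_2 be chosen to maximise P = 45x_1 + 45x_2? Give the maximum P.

x_1 = 2, x_2 = 3, maximum P = 225

Corner points and P = 45x_1 + 45x_2:
  (0, 0) → P = 0
  (0, 33/7) → P = 1485/7
  (26/7, 0) → P = 1170/7
  (2, 3) → P = 225

The binding constraints are 7x_1 + 4x_2 = 26 and 6x_1 + 7x_2 = 33.
Solving simultaneously gives x_1 = 2, x_2 = 3.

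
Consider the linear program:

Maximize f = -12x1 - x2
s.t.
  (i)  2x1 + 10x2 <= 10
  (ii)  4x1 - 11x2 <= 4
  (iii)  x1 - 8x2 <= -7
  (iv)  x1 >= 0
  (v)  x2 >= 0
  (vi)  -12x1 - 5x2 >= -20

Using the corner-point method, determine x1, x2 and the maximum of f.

x1 = 0, x2 = 7/8, maximum f = -7/8

Corner points and f = -12x1 - x2:
  (5/13, 12/13) → f = -72/13
  (0, 1) → f = -1
  (0, 7/8) → f = -7/8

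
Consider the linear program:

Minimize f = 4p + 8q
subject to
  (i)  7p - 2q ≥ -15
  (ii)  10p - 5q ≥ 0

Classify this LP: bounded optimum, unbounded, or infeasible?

From the feasible point (-5, -10), moving in the direction (-2, -7) keeps every constraint satisfied while f decreases without bound.

unbounded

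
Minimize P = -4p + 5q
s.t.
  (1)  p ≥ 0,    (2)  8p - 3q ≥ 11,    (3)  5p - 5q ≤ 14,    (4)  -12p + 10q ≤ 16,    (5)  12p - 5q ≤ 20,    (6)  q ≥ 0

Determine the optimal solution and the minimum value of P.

p = 5/3, q = 0, minimum P = -20/3

Vertices and P = -4p + 5q:
  (79/22, 65/11) → P = 167/11
  (11/8, 0) → P = -11/2
  (14/3, 36/5) → P = 52/3
  (5/3, 0) → P = -20/3

At the optimal vertex, 12p - 5q = 20 and q = 0.
Solving simultaneously gives p = 5/3, q = 0.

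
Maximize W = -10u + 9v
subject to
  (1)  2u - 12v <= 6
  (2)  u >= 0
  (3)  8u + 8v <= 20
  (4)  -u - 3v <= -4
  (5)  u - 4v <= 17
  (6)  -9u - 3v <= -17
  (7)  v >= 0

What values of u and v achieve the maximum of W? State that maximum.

u = 19/12, v = 11/12, maximum W = -91/12

Feasible corners and W = -10u + 9v:
  (7/4, 3/4) → W = -43/4
  (19/12, 11/12) → W = -91/12
  (13/8, 19/24) → W = -73/8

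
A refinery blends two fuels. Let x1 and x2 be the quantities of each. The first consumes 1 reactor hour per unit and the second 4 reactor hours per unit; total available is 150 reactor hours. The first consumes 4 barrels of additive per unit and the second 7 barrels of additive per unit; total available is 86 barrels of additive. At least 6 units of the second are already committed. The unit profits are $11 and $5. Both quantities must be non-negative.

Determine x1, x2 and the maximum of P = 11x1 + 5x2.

x1 = 11, x2 = 6, maximum P = 151

Corner points and P = 11x1 + 5x2:
  (0, 86/7) → P = 430/7
  (0, 6) → P = 30
  (11, 6) → P = 151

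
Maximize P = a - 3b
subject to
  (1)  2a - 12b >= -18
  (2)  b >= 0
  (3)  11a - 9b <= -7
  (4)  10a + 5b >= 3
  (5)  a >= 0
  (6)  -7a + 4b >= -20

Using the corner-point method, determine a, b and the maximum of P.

a = 0, b = 7/9, maximum P = -7/3

Vertices and P = a - 3b:
  (13/19, 92/57) → P = -79/19
  (0, 3/2) → P = -9/2
  (0, 7/9) → P = -7/3

The binding constraints are 11a - 9b = -7 and a = 0.
Solving simultaneously gives a = 0, b = 7/9.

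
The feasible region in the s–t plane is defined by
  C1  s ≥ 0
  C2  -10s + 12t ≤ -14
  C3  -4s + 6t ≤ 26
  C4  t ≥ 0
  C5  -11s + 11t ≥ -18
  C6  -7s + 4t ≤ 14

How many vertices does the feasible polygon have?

Intersecting each pair of boundary lines and keeping only the points that satisfy every inequality leaves:
  (7/5, 0)
  (31/11, 13/11)
  (18/11, 0)

3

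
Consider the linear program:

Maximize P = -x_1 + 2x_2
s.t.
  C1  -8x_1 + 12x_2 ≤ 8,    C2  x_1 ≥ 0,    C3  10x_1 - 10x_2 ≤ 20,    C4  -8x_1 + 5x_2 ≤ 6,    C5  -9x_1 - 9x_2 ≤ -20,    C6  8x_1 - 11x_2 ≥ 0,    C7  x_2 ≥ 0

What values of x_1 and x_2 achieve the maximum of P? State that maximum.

Corner points and P = -x_1 + 2x_2:
  (19/9, 1/9) → P = -17/9
  (22/3, 16/3) → P = 10/3
  (220/171, 160/171) → P = 100/171

The binding constraints are 10x_1 - 10x_2 = 20 and 8x_1 - 11x_2 = 0.
Solving simultaneously gives x_1 = 22/3, x_2 = 16/3.

x_1 = 22/3, x_2 = 16/3, maximum P = 10/3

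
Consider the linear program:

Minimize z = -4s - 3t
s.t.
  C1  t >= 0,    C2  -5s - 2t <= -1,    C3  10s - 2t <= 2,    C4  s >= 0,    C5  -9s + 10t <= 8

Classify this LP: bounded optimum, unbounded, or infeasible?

bounded optimum

Extreme points and z = -4s - 3t:
  (1/5, 0) → z = -4/5
  (0, 1/2) → z = -3/2
  (18/41, 49/41) → z = -219/41
  (0, 4/5) → z = -12/5
The feasible region has finitely many vertices and no improving ray; the minimum is -219/41 at (18/41, 49/41).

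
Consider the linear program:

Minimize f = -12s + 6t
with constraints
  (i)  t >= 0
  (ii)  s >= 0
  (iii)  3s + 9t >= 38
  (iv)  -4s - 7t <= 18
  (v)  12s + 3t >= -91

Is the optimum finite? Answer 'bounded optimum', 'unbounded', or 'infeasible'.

From the feasible point (38/3, 0), moving in the direction (1, 0) keeps every constraint satisfied while f decreases without bound.

unbounded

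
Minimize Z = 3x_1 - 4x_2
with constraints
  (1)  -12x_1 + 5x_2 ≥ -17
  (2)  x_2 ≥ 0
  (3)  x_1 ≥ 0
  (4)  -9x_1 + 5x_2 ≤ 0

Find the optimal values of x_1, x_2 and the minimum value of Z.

x_1 = 17/3, x_2 = 51/5, minimum Z = -119/5

Corner points and Z = 3x_1 - 4x_2:
  (17/12, 0) → Z = 17/4
  (17/3, 51/5) → Z = -119/5
  (0, 0) → Z = 0

The binding constraints are -12x_1 + 5x_2 = -17 and -9x_1 + 5x_2 = 0.
Solving simultaneously gives x_1 = 17/3, x_2 = 51/5.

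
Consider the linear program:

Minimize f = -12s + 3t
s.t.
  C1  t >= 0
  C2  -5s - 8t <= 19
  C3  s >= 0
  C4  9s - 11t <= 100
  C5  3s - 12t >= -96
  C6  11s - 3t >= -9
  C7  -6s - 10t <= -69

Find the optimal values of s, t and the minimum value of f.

s = 752/25, t = 388/25, minimum f = -1572/5

Corner points and f = -12s + 3t:
  (752/25, 388/25) → f = -1572/5
  (1759/156, 7/52) → f = -7015/52
  (60/41, 343/41) → f = 309/41
  (117/128, 813/128) → f = 1035/128

The optimum lies where 9s - 11t = 100 and 3s - 12t = -96.
Solving simultaneously gives s = 752/25, t = 388/25.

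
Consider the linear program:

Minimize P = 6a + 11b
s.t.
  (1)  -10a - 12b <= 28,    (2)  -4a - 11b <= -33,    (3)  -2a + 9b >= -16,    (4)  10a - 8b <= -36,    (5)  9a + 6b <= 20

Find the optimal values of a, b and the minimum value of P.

Extreme points and P = 6a + 11b:
  (-352/31, 221/31) → P = 319/31
  (-66/71, 237/71) → P = 2211/71
  (-14/33, 131/33) → P = 1357/33
The feasible region is unbounded (it extends along (-6, 5), (-2, 3)), but P strictly increases along every unbounded feasible direction, so there is no improving ray and the minimum is attained at a vertex.

At the optimal vertex, -10a - 12b = 28 and -4a - 11b = -33.
Solving simultaneously gives a = -352/31, b = 221/31.

a = -352/31, b = 221/31, minimum P = 319/31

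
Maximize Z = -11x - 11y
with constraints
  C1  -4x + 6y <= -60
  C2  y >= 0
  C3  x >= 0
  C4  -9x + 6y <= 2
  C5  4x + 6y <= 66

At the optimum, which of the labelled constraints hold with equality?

C1 and C2

Extreme points and Z = -11x - 11y:
  (15, 0) → Z = -165
  (63/4, 1/2) → Z = -715/4
  (33/2, 0) → Z = -363/2

The maximum is at (15, 0). Substituting into each constraint, equality holds for C1 and C2; the remaining constraints have slack.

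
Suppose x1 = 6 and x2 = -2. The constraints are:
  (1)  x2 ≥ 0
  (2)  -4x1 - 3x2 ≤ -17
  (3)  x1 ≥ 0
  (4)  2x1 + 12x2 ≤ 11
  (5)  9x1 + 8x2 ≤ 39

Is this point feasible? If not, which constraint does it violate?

not feasible — violates (1)

Constraint (1): x2 = -2, which is not ≥ 0. All other constraints are satisfied.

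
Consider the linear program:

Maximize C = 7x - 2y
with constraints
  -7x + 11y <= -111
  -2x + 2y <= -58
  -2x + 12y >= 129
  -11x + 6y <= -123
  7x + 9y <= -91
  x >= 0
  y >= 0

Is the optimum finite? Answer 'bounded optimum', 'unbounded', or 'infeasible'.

infeasible

The boundaries -7x + 11y = -111 and -2x + 2y = -58 meet at (52, 23), but that point violates 7x + 9y ≤ -91. Every candidate vertex is excluded by some other constraint, so the feasible region is empty.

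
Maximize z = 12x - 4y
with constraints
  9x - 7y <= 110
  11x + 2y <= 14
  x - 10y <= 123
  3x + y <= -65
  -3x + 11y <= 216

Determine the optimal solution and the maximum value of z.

The optimum lies where x - 10y = 123 and 3x + y = -65.
Solving simultaneously gives x = -17, y = -14.

x = -17, y = -14, maximum z = -148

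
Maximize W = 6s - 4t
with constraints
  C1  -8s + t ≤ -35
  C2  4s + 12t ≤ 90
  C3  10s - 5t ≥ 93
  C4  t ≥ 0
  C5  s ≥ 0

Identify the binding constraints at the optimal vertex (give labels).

Extreme points and W = 6s - 4t:
  (783/70, 132/35) → W = 1821/35
  (45/2, 0) → W = 135
  (93/10, 0) → W = 279/5

The maximum is at (45/2, 0). Substituting into each constraint, equality holds for C2 and C4; the remaining constraints have slack.

C2 and C4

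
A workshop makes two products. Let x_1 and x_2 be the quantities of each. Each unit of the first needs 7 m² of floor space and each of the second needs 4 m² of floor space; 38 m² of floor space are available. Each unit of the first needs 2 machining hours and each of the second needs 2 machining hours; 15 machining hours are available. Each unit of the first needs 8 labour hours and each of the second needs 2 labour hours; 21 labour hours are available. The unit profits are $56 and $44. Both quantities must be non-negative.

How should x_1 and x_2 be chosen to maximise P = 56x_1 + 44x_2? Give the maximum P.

Corner points and P = 56x_1 + 44x_2:
  (0, 0) → P = 0
  (0, 15/2) → P = 330
  (21/8, 0) → P = 147
  (1, 13/2) → P = 342

The binding constraints are 2x_1 + 2x_2 = 15 and 8x_1 + 2x_2 = 21.
Solving simultaneously gives x_1 = 1, x_2 = 13/2.

x_1 = 1, x_2 = 13/2, maximum P = 342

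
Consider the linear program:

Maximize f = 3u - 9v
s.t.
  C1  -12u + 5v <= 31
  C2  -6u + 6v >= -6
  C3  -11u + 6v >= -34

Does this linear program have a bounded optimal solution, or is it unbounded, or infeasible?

bounded optimum

Feasible corners and f = 3u - 9v:
  (-36/7, -43/7) → f = 279/7
  (28/5, 23/5) → f = -123/5
The feasible region has finitely many vertices and no improving ray; the maximum is 279/7 at (-36/7, -43/7).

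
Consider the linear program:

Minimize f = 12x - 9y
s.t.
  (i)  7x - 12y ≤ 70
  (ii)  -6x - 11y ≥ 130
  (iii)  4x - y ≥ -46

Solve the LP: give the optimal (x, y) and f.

x = -318/25, y = -122/25, minimum f = -2718/25

Feasible corners and f = 12x - 9y:
  (-790/149, -1330/149) → f = 2490/149
  (-622/41, -602/41) → f = -2046/41
  (-318/25, -122/25) → f = -2718/25

At the optimal vertex, -6x - 11y = 130 and 4x - y = -46.
Solving simultaneously gives x = -318/25, y = -122/25.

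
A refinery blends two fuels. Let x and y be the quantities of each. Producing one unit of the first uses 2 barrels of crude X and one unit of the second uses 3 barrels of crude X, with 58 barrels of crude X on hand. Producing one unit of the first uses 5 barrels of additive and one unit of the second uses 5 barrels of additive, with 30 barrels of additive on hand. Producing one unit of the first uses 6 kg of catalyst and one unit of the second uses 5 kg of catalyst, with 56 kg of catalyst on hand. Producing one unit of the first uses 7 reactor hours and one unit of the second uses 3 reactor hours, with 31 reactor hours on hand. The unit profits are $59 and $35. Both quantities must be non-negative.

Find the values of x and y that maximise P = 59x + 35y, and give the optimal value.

Extreme points and P = 59x + 35y:
  (0, 0) → P = 0
  (0, 6) → P = 210
  (31/7, 0) → P = 1829/7
  (13/4, 11/4) → P = 288

The binding constraints are 5x + 5y = 30 and 7x + 3y = 31.
Solving simultaneously gives x = 13/4, y = 11/4.

x = 13/4, y = 11/4, maximum P = 288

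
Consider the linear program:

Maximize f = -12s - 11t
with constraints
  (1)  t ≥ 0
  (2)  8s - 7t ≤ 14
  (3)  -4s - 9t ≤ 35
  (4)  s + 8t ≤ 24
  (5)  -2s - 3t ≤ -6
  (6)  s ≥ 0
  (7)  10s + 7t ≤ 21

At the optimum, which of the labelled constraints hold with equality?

Extreme points and f = -12s - 11t:
  (0, 3) → f = -33
  (0, 2) → f = -22
  (21/16, 9/8) → f = -225/8

The maximum is at (0, 2). Substituting into each constraint, equality holds for (5) and (6); the remaining constraints have slack.

(5) and (6)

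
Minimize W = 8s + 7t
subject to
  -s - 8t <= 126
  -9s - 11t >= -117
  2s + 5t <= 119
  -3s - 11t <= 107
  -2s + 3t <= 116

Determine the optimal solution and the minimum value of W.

s = -1597/31, t = 134/31, minimum W = -11838/31

Feasible corners and W = 8s + 7t:
  (112/3, -219/11) → W = 5257/33
  (-925/49, 1278/49) → W = 1546/49
  (-1597/31, 134/31) → W = -11838/31

The optimum lies where -3s - 11t = 107 and -2s + 3t = 116.
Solving simultaneously gives s = -1597/31, t = 134/31.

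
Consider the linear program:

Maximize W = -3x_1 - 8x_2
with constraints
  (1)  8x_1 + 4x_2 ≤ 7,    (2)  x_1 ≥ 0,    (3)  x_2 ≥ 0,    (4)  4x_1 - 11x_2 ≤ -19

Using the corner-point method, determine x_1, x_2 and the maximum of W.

Extreme points and W = -3x_1 - 8x_2:
  (0, 7/4) → W = -14
  (1/104, 45/26) → W = -111/8
  (0, 19/11) → W = -152/11

x_1 = 0, x_2 = 19/11, maximum W = -152/11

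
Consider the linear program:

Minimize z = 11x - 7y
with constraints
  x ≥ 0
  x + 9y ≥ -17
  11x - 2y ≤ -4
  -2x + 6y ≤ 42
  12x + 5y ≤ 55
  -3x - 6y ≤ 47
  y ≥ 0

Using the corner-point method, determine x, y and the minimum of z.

x = 0, y = 7, minimum z = -49

The optimum lies where x = 0 and -2x + 6y = 42.
Solving simultaneously gives x = 0, y = 7.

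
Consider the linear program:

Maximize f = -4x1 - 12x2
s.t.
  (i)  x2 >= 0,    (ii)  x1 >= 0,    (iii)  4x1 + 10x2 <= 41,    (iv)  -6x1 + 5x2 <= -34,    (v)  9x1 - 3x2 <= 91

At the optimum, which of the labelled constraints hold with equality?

(i) and (iv)

Feasible corners and f = -4x1 - 12x2:
  (17/3, 0) → f = -68/3
  (91/9, 0) → f = -364/9
  (109/16, 11/8) → f = -175/4
  (1033/102, 5/102) → f = -2096/51

The maximum is at (17/3, 0). Substituting into each constraint, equality holds for (i) and (iv); the remaining constraints have slack.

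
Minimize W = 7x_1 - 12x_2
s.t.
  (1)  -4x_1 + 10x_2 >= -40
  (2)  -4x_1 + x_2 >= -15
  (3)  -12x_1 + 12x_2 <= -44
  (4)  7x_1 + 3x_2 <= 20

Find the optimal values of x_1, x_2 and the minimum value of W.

Vertices and W = 7x_1 - 12x_2:
  (55/18, -25/9) → W = 985/18
  (-5/9, -38/9) → W = 421/9
  (65/19, -25/19) → W = 755/19
  (31/10, -17/30) → W = 57/2

The binding constraints are -12x_1 + 12x_2 = -44 and 7x_1 + 3x_2 = 20.
Solving simultaneously gives x_1 = 31/10, x_2 = -17/30.

x_1 = 31/10, x_2 = -17/30, minimum W = 57/2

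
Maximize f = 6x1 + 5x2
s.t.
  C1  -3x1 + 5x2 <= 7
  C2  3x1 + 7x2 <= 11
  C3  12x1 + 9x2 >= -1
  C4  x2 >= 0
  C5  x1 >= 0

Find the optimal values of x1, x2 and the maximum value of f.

x1 = 11/3, x2 = 0, maximum f = 22

Vertices and f = 6x1 + 5x2:
  (1/6, 3/2) → f = 17/2
  (0, 7/5) → f = 7
  (11/3, 0) → f = 22
  (0, 0) → f = 0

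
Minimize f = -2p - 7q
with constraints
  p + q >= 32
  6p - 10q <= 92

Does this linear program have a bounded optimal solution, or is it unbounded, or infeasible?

From the feasible point (103/4, 25/4), moving in the direction (-1, 1) keeps every constraint satisfied while f decreases without bound.

unbounded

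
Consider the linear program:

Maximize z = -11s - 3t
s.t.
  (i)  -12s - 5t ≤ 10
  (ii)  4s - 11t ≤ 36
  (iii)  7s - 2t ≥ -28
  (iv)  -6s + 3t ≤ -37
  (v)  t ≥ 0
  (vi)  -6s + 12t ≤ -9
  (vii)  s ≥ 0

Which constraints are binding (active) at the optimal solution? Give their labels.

Vertices and z = -11s - 3t:
  (9, 0) → z = -99
  (37/6, 0) → z = -407/6
  (139/18, 28/9) → z = -1697/18
The feasible region is unbounded (it extends along (2, 1), (11, 4)), but z strictly decreases along every unbounded feasible direction, so there is no improving ray and the maximum is attained at a vertex.

The maximum is at (37/6, 0). Substituting into each constraint, equality holds for (iv) and (v); the remaining constraints have slack.

(iv) and (v)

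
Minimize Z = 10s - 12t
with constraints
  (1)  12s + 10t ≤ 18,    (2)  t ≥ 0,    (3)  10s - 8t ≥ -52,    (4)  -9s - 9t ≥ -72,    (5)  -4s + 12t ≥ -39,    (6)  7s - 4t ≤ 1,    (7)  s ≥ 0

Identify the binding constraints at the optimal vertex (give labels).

(1) and (7)

Corner points and Z = 10s - 12t:
  (41/59, 57/59) → Z = -274/59
  (0, 9/5) → Z = -108/5
  (1/7, 0) → Z = 10/7
  (0, 0) → Z = 0

The minimum is at (0, 9/5). Substituting into each constraint, equality holds for (1) and (7); the remaining constraints have slack.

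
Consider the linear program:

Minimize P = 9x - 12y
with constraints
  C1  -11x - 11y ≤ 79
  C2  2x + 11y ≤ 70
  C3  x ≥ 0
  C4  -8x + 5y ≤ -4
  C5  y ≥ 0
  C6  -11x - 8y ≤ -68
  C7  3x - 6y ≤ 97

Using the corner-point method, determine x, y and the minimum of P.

x = 197/49, y = 276/49, minimum P = -1539/49

Feasible corners and P = 9x - 12y:
  (197/49, 276/49) → P = -1539/49
  (1487/45, 16/45) → P = 4397/15
  (372/119, 500/119) → P = -156/7
  (68/11, 0) → P = 612/11
  (97/3, 0) → P = 291

At the optimal vertex, 2x + 11y = 70 and -8x + 5y = -4.
Solving simultaneously gives x = 197/49, y = 276/49.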